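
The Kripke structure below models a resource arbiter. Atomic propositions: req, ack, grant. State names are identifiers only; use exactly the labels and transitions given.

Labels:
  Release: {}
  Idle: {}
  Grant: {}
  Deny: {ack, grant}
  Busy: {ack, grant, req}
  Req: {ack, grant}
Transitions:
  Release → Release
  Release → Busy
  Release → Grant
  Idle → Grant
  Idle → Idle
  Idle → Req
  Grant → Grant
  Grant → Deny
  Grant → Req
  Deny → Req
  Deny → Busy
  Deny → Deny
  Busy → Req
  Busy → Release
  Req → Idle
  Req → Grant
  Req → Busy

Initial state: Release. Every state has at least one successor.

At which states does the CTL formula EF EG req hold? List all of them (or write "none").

none

States satisfying EG req: ∅.
States satisfying EF EG req: ∅.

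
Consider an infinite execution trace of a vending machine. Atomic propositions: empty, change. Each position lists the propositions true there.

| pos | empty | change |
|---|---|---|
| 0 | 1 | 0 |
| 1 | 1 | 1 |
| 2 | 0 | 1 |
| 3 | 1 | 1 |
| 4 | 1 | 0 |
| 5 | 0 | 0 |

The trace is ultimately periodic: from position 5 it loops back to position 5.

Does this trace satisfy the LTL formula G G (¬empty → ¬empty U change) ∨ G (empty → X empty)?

Does not hold

G (¬empty → ¬empty U change) must hold at every position from 0 onward. It fails at position 0, so G G (¬empty → ¬empty U change) is false.
empty → X empty must hold at every position from 0 onward. It fails at position 1, so G (empty → X empty) is false.
Positions where empty holds: 0, 1, 3, 4.
Check X empty at each: 0→ok, 1→fails, 3→ok, 4→fails.
At position 0: G G (¬empty → ¬empty U change) is false; G (empty → X empty) is false; so G G (¬empty → ¬empty U change) ∨ G (empty → X empty) is false.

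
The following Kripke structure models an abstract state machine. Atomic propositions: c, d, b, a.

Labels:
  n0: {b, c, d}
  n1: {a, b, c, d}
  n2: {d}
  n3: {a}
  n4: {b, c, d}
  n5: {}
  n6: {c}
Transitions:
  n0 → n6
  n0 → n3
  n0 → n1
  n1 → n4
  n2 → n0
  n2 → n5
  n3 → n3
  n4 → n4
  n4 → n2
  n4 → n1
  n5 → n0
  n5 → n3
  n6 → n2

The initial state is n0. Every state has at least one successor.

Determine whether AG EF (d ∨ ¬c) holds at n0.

States satisfying EF (d ∨ ¬c): {n0, n1, n2, n3, n4, n5, n6}.
States satisfying AG EF (d ∨ ¬c): {n0, n1, n2, n3, n4, n5, n6}.
Every state reachable from n0 satisfies EF (d ∨ ¬c).
n0 ∈ Sat(AG EF (d ∨ ¬c)).

Yes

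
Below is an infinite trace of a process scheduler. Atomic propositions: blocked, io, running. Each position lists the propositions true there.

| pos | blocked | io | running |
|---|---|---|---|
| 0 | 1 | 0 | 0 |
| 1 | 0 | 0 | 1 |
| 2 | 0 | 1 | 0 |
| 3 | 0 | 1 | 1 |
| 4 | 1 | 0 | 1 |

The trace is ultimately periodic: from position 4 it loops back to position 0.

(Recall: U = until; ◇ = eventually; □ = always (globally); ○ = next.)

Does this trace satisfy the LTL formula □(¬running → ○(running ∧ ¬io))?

Does not hold

¬running → ○(running ∧ ¬io) must hold at every position from 0 onward. It fails at position 2, so □(¬running → ○(running ∧ ¬io)) is false.
Positions where ¬running holds: 0, 2.
Check ○(running ∧ ¬io) at each: 0→ok, 2→fails.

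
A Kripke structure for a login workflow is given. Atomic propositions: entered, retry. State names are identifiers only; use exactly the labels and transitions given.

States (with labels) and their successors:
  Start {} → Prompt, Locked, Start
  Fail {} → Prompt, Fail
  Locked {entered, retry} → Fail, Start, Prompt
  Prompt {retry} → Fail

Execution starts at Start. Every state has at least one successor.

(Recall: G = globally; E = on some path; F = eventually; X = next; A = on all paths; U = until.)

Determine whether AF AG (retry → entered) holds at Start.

States satisfying AG (retry → entered): ∅.
States satisfying AF AG (retry → entered): ∅.
There is a path from Start along which AG (retry → entered) never holds.
Start ∉ Sat(AF AG (retry → entered)).

No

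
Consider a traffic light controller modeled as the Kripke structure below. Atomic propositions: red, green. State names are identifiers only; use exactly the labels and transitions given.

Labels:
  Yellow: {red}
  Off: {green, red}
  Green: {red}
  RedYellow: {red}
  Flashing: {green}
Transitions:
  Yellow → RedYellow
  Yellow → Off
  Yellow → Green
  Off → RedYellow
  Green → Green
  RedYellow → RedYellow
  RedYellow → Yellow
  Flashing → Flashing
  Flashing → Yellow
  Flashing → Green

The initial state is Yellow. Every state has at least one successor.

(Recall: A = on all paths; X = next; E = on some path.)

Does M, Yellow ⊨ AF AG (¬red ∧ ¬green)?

States satisfying AG (¬red ∧ ¬green): ∅.
States satisfying AF AG (¬red ∧ ¬green): ∅.
There is a path from Yellow along which AG (¬red ∧ ¬green) never holds.
Yellow ∉ Sat(AF AG (¬red ∧ ¬green)).

No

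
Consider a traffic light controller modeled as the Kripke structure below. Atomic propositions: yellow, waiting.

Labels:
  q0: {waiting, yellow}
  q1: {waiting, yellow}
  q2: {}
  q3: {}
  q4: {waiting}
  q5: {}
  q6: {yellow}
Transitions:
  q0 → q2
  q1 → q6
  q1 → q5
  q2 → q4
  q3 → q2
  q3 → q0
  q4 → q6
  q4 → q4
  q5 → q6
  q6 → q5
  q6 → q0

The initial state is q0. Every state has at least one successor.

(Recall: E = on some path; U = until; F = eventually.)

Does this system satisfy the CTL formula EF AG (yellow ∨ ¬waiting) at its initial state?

Violated

States satisfying AG (yellow ∨ ¬waiting): ∅.
States satisfying EF AG (yellow ∨ ¬waiting): ∅.
No suitable path/successor from q0 witnesses the formula.
q0 ∉ Sat(EF AG (yellow ∨ ¬waiting)).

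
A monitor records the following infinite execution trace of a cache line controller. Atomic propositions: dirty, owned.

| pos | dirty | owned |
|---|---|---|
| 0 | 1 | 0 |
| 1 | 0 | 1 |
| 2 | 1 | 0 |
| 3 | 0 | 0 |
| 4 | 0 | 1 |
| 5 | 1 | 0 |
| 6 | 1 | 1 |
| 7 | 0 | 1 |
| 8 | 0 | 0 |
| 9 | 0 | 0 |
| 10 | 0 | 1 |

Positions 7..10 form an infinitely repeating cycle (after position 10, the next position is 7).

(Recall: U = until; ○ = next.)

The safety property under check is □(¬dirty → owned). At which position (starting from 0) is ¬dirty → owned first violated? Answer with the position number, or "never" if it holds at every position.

Check ¬dirty → owned at each position in order: 0 ✓, 1 ✓, 2 ✓.
At position 3 the labels are {}, so ¬dirty → owned is false there. This is the first violation.

3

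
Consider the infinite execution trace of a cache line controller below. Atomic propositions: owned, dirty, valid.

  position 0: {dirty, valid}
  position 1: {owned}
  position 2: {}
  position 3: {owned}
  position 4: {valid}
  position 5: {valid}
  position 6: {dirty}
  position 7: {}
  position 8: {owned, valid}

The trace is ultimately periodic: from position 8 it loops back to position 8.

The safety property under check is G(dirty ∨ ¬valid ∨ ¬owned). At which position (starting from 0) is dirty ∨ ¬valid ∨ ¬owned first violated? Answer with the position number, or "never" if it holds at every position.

Check dirty ∨ ¬valid ∨ ¬owned at each position in order: 0 ✓, 1 ✓, 2 ✓, 3 ✓, 4 ✓, 5 ✓, 6 ✓, 7 ✓.
At position 8 the labels are {owned, valid}, so dirty ∨ ¬valid ∨ ¬owned is false there. This is the first violation.

8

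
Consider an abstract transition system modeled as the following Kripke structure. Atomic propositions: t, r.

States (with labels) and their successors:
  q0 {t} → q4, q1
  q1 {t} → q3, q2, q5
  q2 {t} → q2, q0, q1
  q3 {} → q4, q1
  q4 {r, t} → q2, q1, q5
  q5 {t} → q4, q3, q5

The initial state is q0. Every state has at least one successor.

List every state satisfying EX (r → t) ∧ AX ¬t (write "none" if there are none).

States satisfying r → t: {q0, q1, q2, q3, q4, q5}.
States satisfying EX (r → t): {q0, q1, q2, q3, q4, q5}.
States satisfying ¬t: {q3}.
States satisfying AX ¬t: ∅.
States satisfying EX (r → t) ∧ AX ¬t: ∅.

none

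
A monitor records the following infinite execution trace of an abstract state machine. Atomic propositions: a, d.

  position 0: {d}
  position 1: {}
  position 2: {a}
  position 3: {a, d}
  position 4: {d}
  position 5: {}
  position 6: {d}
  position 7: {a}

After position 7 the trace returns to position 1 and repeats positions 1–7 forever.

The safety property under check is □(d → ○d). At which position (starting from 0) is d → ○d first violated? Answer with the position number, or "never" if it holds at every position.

0

At position 0 the labels are {d} and the next position 1 has {}, so d → ○d is false there. This is the first violation.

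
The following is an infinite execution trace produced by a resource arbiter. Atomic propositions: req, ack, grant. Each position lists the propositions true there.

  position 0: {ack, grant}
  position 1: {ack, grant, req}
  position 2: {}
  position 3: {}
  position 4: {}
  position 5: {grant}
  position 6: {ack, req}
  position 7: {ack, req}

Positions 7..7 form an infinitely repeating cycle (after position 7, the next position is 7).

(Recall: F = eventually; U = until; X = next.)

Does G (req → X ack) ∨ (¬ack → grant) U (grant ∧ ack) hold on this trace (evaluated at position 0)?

Holds

req → X ack must hold at every position from 0 onward. It fails at position 1, so G (req → X ack) is false.
Positions where req holds: 1, 6, 7.
Check X ack at each: 1→fails, 6→ok, 7→ok.
Walking from position 0: grant ∧ ack first holds at position 0, and ¬ack → grant holds at every earlier position along the way, so (¬ack → grant) U (grant ∧ ack) holds.
At position 0: G (req → X ack) is false; (¬ack → grant) U (grant ∧ ack) is true; so G (req → X ack) ∨ (¬ack → grant) U (grant ∧ ack) is true.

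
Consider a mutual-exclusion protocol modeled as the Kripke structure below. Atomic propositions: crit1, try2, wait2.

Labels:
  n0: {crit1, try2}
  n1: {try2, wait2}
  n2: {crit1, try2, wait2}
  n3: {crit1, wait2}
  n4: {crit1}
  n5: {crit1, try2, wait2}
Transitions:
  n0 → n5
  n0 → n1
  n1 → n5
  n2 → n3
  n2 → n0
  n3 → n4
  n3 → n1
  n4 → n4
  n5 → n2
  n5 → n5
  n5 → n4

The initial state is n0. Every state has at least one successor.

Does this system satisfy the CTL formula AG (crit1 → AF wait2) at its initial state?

States satisfying crit1 → AF wait2: {n0, n1, n2, n3, n5}.
States satisfying AG (crit1 → AF wait2): ∅.
n4 is reachable from n0 and violates crit1 → AF wait2, so AG fails at n0.
n0 ∉ Sat(AG (crit1 → AF wait2)).

Does not hold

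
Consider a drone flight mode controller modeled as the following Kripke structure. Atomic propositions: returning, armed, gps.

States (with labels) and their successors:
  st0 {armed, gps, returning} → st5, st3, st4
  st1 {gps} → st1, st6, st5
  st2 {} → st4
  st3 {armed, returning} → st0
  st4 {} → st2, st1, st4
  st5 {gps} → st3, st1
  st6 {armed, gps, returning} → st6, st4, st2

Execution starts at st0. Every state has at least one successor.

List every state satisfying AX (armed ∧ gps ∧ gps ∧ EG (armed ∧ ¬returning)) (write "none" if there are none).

none

States satisfying armed ∧ gps ∧ gps ∧ EG (armed ∧ ¬returning): ∅.
States satisfying AX (armed ∧ gps ∧ gps ∧ EG (armed ∧ ¬returning)): ∅.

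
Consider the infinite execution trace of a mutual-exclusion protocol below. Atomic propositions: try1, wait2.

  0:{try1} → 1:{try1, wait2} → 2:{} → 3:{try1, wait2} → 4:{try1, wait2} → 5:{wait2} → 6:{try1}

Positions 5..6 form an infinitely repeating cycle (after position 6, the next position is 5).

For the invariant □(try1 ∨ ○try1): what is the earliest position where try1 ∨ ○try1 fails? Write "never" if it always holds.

never

try1 ∨ ○try1 holds at every position 0..6, and those are all the positions the trace ever visits, so the invariant □(try1 ∨ ○try1) is never violated.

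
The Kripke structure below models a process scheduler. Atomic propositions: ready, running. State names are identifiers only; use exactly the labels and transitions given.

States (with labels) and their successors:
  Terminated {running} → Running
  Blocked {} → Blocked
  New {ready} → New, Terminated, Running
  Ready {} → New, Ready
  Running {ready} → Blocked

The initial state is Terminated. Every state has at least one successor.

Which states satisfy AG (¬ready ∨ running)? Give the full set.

States satisfying ¬ready ∨ running: {Terminated, Blocked, Ready}.
States satisfying AG (¬ready ∨ running): {Blocked}.

{Blocked}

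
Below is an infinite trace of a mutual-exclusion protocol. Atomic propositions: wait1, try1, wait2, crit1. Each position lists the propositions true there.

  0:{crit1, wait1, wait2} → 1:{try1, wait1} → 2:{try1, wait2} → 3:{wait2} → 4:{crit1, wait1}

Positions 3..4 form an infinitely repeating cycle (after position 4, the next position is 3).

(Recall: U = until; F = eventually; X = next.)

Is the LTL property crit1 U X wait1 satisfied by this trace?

Walking from position 0: X wait1 first holds at position 0, and crit1 holds at every earlier position along the way, so crit1 U X wait1 holds.

Holds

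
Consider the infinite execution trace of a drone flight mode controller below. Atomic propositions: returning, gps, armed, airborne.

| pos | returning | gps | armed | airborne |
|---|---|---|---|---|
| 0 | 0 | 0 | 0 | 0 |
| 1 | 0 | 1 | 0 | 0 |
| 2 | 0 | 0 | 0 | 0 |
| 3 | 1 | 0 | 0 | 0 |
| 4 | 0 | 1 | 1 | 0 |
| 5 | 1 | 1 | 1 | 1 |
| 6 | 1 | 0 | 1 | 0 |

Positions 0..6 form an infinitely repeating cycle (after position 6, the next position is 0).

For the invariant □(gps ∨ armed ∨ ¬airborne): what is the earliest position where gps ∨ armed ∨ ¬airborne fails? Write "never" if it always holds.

gps ∨ armed ∨ ¬airborne holds at every position 0..6, and those are all the positions the trace ever visits, so the invariant □(gps ∨ armed ∨ ¬airborne) is never violated.

never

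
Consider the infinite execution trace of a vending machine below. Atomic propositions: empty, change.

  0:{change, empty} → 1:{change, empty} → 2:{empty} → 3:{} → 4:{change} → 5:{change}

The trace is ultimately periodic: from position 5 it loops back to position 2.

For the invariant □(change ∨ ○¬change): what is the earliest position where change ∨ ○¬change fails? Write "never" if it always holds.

3

Check change ∨ ○¬change at each position in order: 0 ✓, 1 ✓, 2 ✓.
At position 3 the labels are {} and the next position 4 has {change}, so change ∨ ○¬change is false there. This is the first violation.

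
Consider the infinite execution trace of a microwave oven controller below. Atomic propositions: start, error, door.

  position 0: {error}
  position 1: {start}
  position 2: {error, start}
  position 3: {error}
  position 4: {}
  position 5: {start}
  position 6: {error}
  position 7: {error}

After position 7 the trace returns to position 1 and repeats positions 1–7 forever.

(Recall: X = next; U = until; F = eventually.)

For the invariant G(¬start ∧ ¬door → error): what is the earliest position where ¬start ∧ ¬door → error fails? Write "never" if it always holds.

Check ¬start ∧ ¬door → error at each position in order: 0 ✓, 1 ✓, 2 ✓, 3 ✓.
At position 4 the labels are {}, so ¬start ∧ ¬door → error is false there. This is the first violation.

4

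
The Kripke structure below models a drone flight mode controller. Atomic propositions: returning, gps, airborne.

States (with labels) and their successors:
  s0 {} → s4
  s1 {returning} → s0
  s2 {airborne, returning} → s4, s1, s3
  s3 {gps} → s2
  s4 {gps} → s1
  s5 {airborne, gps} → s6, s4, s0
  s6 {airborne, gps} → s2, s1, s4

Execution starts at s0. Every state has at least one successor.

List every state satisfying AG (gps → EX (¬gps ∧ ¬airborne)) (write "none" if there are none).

{s0, s1, s4}

States satisfying gps → EX (¬gps ∧ ¬airborne): {s0, s1, s2, s4, s5, s6}.
States satisfying AG (gps → EX (¬gps ∧ ¬airborne)): {s0, s1, s4}.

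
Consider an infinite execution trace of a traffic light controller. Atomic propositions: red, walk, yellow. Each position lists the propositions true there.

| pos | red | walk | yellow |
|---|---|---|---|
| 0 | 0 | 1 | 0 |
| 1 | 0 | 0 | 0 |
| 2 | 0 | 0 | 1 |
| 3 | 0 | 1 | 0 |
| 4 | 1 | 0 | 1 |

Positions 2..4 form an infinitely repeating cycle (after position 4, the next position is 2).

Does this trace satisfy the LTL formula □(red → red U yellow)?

Holds

red → red U yellow holds at every position 0..4, and those are all positions ever visited, so □(red → red U yellow) holds.
Positions where red holds: 4.
Check red U yellow at each: 4→ok.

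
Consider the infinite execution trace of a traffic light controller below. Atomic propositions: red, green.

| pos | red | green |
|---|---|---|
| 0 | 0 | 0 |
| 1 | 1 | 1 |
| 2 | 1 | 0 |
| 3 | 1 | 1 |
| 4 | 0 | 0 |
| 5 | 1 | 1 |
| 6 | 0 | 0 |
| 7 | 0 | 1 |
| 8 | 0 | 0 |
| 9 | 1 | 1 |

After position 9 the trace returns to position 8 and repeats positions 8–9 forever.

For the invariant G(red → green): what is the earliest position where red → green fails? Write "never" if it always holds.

2

Check red → green at each position in order: 0 ✓, 1 ✓.
At position 2 the labels are {red}, so red → green is false there. This is the first violation.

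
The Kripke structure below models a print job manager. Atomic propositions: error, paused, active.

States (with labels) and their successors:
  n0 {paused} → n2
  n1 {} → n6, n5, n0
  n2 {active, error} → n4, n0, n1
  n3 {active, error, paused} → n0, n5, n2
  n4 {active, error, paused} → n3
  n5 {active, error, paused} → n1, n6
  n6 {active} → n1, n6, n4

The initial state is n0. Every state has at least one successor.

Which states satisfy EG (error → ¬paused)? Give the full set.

{n0, n1, n2, n6}

States satisfying error → ¬paused: {n0, n1, n2, n6}.
States satisfying EG (error → ¬paused): {n0, n1, n2, n6}.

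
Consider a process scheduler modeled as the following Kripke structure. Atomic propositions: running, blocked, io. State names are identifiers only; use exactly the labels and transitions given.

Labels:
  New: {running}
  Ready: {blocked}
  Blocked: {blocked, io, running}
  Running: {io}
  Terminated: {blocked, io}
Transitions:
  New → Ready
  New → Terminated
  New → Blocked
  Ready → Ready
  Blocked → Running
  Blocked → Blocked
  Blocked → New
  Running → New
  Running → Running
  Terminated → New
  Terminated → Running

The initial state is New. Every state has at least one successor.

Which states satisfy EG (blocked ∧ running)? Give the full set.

States satisfying blocked ∧ running: {Blocked}.
States satisfying EG (blocked ∧ running): {Blocked}.

{Blocked}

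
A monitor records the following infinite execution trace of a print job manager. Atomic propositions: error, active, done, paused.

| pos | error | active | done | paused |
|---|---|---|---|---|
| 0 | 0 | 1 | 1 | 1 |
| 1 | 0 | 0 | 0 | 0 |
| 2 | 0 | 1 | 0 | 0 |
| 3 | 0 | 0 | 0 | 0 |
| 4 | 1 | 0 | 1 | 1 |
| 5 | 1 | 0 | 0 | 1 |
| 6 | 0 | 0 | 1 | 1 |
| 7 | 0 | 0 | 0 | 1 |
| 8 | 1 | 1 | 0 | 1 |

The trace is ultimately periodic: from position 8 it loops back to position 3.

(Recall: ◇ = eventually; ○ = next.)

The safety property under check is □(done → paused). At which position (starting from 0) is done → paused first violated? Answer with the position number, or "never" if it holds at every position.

never

done → paused holds at every position 0..8, and those are all the positions the trace ever visits, so the invariant □(done → paused) is never violated.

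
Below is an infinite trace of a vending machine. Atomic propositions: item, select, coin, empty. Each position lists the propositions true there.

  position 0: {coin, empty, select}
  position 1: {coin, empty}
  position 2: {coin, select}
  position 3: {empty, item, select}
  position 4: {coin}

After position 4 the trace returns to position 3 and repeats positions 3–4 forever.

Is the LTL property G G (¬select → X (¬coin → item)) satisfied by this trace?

G (¬select → X (¬coin → item)) holds at every position 0..4, and those are all positions ever visited, so G G (¬select → X (¬coin → item)) holds.

Holds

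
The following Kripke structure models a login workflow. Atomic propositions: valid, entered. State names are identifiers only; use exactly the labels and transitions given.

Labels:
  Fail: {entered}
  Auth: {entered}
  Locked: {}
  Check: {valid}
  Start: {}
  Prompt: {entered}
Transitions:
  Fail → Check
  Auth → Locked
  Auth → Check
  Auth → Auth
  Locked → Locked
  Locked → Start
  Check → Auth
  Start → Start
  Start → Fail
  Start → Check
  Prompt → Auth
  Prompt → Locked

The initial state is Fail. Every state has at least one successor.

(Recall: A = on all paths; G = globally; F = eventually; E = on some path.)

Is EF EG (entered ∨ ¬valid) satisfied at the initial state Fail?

Satisfied

States satisfying EG (entered ∨ ¬valid): {Auth, Locked, Start, Prompt}.
States satisfying EF EG (entered ∨ ¬valid): {Fail, Auth, Locked, Check, Start, Prompt}.
Some path from Fail reaches a state where EG (entered ∨ ¬valid) holds.
Fail ∈ Sat(EF EG (entered ∨ ¬valid)).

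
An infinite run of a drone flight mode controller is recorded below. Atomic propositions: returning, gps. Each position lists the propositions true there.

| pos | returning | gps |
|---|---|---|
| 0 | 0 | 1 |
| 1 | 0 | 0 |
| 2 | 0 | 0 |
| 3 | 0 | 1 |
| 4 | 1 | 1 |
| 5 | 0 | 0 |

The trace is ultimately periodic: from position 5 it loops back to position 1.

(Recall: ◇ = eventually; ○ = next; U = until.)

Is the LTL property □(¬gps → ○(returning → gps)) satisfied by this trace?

Satisfied

¬gps → ○(returning → gps) holds at every position 0..5, and those are all positions ever visited, so □(¬gps → ○(returning → gps)) holds.
Positions where ¬gps holds: 1, 2, 5.
Check ○(returning → gps) at each: 1→ok, 2→ok, 5→ok.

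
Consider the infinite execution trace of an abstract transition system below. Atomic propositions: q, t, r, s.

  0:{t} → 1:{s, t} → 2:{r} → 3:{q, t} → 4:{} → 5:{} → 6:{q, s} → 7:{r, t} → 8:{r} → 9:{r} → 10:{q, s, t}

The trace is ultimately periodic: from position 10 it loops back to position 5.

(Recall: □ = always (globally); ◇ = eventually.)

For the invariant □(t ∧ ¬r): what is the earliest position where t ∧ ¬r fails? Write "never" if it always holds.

Check t ∧ ¬r at each position in order: 0 ✓, 1 ✓.
At position 2 the labels are {r}, so t ∧ ¬r is false there. This is the first violation.

2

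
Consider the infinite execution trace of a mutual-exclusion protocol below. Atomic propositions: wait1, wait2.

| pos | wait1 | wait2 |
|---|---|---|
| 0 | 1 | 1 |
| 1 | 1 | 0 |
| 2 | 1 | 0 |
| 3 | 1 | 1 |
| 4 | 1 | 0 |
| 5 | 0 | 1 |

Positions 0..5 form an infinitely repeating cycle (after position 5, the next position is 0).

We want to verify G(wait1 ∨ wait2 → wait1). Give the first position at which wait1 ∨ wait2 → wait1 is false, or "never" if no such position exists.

Check wait1 ∨ wait2 → wait1 at each position in order: 0 ✓, 1 ✓, 2 ✓, 3 ✓, 4 ✓.
At position 5 the labels are {wait2}, so wait1 ∨ wait2 → wait1 is false there. This is the first violation.

5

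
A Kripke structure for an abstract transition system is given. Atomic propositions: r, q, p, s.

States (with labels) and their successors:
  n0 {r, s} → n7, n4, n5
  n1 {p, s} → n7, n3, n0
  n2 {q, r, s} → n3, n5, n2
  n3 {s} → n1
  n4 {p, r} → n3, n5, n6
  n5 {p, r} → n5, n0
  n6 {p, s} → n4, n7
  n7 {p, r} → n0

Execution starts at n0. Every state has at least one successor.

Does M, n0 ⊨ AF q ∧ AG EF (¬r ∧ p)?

States satisfying q: {n2}.
States satisfying AF q: {n2}.
States satisfying EF (¬r ∧ p): {n0, n1, n2, n3, n4, n5, n6, n7}.
States satisfying AG EF (¬r ∧ p): {n0, n1, n2, n3, n4, n5, n6, n7}.
States satisfying AF q ∧ AG EF (¬r ∧ p): {n2}.
n0 ∉ Sat(AF q ∧ AG EF (¬r ∧ p)).

Does not hold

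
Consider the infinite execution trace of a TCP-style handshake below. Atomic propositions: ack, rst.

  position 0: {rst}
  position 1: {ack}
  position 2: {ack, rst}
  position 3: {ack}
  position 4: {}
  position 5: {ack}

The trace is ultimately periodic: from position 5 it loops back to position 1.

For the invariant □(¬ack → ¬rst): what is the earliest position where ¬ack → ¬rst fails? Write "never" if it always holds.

At position 0 the labels are {rst}, so ¬ack → ¬rst is false there. This is the first violation.

0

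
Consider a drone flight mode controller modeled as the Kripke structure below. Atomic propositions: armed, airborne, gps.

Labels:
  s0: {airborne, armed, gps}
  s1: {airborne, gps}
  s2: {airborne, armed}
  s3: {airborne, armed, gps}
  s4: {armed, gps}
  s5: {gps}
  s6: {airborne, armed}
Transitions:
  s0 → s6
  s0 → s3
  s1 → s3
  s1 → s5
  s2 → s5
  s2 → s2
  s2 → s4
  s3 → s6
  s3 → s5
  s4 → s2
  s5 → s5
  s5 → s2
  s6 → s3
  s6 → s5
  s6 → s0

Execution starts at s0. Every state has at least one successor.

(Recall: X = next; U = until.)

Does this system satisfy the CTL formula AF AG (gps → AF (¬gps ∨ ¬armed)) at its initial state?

States satisfying AG (gps → AF (¬gps ∨ ¬armed)): {s0, s1, s2, s3, s4, s5, s6}.
States satisfying AF AG (gps → AF (¬gps ∨ ¬armed)): {s0, s1, s2, s3, s4, s5, s6}.
s0 ∈ Sat(AF AG (gps → AF (¬gps ∨ ¬armed))).

Yes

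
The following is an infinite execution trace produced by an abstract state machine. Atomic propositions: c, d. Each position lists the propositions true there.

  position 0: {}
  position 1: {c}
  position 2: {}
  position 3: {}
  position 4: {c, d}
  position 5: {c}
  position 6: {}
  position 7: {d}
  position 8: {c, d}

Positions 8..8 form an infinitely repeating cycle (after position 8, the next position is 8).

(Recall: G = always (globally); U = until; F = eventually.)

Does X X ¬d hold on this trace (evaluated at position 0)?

The position after 0 is 1; X ¬d is true there.

Satisfied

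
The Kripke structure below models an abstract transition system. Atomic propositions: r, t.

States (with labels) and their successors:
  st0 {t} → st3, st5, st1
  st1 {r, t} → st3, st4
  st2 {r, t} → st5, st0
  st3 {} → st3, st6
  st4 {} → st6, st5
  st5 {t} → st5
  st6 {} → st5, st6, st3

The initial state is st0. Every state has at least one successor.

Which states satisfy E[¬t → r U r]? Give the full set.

States satisfying ¬t → r: {st0, st1, st2, st5}.
States satisfying r: {st1, st2}.
States satisfying E[¬t → r U r]: {st0, st1, st2}.

{st0, st1, st2}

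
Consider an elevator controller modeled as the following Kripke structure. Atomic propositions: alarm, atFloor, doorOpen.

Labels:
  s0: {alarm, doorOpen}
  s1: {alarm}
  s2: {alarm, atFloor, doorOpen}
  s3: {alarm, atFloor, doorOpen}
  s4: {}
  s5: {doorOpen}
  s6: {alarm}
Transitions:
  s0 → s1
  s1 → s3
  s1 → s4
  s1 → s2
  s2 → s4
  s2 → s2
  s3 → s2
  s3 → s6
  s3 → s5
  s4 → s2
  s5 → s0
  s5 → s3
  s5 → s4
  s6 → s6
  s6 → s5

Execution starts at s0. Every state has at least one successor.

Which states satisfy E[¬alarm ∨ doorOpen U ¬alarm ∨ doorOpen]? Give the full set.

States satisfying ¬alarm ∨ doorOpen: {s0, s2, s3, s4, s5}.
States satisfying E[¬alarm ∨ doorOpen U ¬alarm ∨ doorOpen]: {s0, s2, s3, s4, s5}.

{s0, s2, s3, s4, s5}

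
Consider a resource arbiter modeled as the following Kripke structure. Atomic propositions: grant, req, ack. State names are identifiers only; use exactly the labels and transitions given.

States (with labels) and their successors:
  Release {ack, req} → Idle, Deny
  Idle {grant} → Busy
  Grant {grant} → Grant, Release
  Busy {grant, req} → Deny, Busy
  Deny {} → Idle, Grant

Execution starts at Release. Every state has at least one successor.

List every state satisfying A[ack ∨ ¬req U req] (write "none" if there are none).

States satisfying ack ∨ ¬req: {Release, Idle, Grant, Deny}.
States satisfying req: {Release, Busy}.
States satisfying A[ack ∨ ¬req U req]: {Release, Idle, Busy}.

{Release, Idle, Busy}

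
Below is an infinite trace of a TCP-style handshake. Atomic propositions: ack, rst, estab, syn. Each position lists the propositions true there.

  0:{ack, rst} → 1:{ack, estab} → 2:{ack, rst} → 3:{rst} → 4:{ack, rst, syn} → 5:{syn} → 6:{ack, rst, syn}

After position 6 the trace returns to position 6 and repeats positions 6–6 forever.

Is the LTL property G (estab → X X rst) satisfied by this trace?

Yes

estab → X X rst holds at every position 0..6, and those are all positions ever visited, so G (estab → X X rst) holds.
Positions where estab holds: 1.
Check X X rst at each: 1→ok.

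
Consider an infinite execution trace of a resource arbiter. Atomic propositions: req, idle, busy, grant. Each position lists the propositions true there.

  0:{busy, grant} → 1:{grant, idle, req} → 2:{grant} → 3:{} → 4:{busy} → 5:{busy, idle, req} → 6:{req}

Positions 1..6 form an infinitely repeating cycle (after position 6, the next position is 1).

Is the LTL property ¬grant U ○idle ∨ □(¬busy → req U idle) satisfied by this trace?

Satisfied

Walking from position 0: ○idle first holds at position 0, and ¬grant holds at every earlier position along the way, so ¬grant U ○idle holds.
¬busy → req U idle must hold at every position from 0 onward. It fails at position 2, so □(¬busy → req U idle) is false.
Positions where ¬busy holds: 1, 2, 3, 6.
Check req U idle at each: 1→ok, 2→fails, 3→fails, 6→ok.
At position 0: ¬grant U ○idle is true; □(¬busy → req U idle) is false; so ¬grant U ○idle ∨ □(¬busy → req U idle) is true.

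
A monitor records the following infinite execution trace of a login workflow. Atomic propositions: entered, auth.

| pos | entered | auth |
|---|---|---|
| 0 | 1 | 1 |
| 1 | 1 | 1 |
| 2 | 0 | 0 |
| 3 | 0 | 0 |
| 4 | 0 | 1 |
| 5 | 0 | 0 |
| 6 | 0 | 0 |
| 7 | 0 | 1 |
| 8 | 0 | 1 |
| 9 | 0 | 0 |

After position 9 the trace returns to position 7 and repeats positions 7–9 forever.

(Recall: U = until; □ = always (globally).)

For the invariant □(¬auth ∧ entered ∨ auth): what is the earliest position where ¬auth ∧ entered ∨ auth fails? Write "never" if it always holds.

Check ¬auth ∧ entered ∨ auth at each position in order: 0 ✓, 1 ✓.
At position 2 the labels are {}, so ¬auth ∧ entered ∨ auth is false there. This is the first violation.

2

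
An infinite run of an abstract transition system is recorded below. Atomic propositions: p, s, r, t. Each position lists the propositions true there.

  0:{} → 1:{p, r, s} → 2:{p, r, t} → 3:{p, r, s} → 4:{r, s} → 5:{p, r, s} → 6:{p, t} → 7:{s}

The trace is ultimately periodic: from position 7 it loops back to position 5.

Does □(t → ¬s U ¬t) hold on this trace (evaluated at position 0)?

t → ¬s U ¬t holds at every position 0..7, and those are all positions ever visited, so □(t → ¬s U ¬t) holds.
Positions where t holds: 2, 6.
Check ¬s U ¬t at each: 2→ok, 6→ok.

Holds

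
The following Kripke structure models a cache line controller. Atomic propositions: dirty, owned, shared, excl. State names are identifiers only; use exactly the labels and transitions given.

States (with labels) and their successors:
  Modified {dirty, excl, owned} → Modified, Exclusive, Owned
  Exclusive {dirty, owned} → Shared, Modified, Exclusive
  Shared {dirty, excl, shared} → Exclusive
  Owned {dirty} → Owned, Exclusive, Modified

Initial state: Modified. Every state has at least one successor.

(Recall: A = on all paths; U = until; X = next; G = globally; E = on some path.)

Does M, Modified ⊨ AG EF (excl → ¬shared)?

Yes

States satisfying EF (excl → ¬shared): {Modified, Exclusive, Shared, Owned}.
States satisfying AG EF (excl → ¬shared): {Modified, Exclusive, Shared, Owned}.
Every state reachable from Modified satisfies EF (excl → ¬shared).
Modified ∈ Sat(AG EF (excl → ¬shared)).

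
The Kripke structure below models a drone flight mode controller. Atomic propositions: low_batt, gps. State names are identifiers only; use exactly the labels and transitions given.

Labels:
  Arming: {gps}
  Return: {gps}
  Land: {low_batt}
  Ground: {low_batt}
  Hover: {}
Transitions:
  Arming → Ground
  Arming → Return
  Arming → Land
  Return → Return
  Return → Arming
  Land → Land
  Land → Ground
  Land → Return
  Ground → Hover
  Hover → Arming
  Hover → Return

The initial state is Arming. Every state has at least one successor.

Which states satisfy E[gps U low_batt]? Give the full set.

{Arming, Return, Land, Ground}

States satisfying gps: {Arming, Return}.
States satisfying low_batt: {Land, Ground}.
States satisfying E[gps U low_batt]: {Arming, Return, Land, Ground}.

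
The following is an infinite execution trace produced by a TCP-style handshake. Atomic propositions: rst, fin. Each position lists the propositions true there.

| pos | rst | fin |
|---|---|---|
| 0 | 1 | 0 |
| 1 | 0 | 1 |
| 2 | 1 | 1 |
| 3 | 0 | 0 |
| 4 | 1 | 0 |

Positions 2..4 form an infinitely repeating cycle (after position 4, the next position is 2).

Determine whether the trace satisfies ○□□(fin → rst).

The position after 0 is 1; □□(fin → rst) is false there.

No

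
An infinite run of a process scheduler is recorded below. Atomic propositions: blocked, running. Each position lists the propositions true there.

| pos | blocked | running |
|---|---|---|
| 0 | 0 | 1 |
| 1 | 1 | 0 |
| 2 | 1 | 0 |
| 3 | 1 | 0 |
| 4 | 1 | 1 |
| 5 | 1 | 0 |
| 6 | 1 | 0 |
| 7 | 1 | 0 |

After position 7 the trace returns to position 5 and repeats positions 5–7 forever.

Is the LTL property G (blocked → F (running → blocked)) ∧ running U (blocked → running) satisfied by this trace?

Holds

blocked → F (running → blocked) holds at every position 0..7, and those are all positions ever visited, so G (blocked → F (running → blocked)) holds.
Positions where blocked holds: 1, 2, 3, 4, 5, 6, 7.
Check F (running → blocked) at each: 1→ok, 2→ok, 3→ok, 4→ok, 5→ok, 6→ok, 7→ok.
Walking from position 0: blocked → running first holds at position 0, and running holds at every earlier position along the way, so running U (blocked → running) holds.
At position 0: G (blocked → F (running → blocked)) is true; running U (blocked → running) is true; so G (blocked → F (running → blocked)) ∧ running U (blocked → running) is true.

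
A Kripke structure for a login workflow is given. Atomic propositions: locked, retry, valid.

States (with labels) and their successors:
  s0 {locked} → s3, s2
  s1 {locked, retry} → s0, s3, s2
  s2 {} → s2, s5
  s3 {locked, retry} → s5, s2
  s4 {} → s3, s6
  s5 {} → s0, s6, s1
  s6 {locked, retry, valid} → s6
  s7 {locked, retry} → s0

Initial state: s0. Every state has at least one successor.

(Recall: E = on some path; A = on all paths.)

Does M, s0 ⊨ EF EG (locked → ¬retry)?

Satisfied

States satisfying EG (locked → ¬retry): {s0, s2, s5}.
States satisfying EF EG (locked → ¬retry): {s0, s1, s2, s3, s4, s5, s7}.
Some path from s0 reaches a state where EG (locked → ¬retry) holds.
s0 ∈ Sat(EF EG (locked → ¬retry)).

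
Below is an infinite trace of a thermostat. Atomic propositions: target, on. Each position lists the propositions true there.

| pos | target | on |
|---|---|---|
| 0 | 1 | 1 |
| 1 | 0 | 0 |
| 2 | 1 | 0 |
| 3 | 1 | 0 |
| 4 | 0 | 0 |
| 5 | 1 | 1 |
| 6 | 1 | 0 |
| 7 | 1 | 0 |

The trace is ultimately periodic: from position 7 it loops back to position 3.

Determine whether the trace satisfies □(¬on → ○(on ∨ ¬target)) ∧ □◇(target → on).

Violated

¬on → ○(on ∨ ¬target) must hold at every position from 0 onward. It fails at position 1, so □(¬on → ○(on ∨ ¬target)) is false.
Positions where ¬on holds: 1, 2, 3, 4, 6, 7.
Check ○(on ∨ ¬target) at each: 1→fails, 2→fails, 3→ok, 4→ok, 6→fails, 7→fails.
◇(target → on) holds at every position 0..7, and those are all positions ever visited, so □◇(target → on) holds.
At position 0: □(¬on → ○(on ∨ ¬target)) is false; □◇(target → on) is true; so □(¬on → ○(on ∨ ¬target)) ∧ □◇(target → on) is false.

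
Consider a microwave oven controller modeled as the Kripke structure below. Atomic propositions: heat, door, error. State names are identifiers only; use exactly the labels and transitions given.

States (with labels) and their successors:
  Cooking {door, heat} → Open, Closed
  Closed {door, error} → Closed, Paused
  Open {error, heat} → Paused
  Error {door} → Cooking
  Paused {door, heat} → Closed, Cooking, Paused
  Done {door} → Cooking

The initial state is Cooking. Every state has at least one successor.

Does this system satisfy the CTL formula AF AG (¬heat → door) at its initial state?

States satisfying AG (¬heat → door): {Cooking, Closed, Open, Error, Paused, Done}.
States satisfying AF AG (¬heat → door): {Cooking, Closed, Open, Error, Paused, Done}.
Cooking ∈ Sat(AF AG (¬heat → door)).

Satisfied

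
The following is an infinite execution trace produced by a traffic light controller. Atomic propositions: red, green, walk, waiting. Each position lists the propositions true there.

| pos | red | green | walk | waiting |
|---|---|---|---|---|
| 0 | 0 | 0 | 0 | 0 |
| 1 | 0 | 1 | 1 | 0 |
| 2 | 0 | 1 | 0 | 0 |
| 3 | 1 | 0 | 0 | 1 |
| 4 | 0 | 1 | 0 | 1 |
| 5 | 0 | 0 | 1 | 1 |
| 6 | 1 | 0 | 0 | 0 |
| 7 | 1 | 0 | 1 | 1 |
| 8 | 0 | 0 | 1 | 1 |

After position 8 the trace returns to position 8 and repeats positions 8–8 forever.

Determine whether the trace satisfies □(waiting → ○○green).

waiting → ○○green must hold at every position from 0 onward. It fails at position 3, so □(waiting → ○○green) is false.
Positions where waiting holds: 3, 4, 5, 7, 8.
Check ○○green at each: 3→fails, 4→fails, 5→fails, 7→fails, 8→fails.

Violated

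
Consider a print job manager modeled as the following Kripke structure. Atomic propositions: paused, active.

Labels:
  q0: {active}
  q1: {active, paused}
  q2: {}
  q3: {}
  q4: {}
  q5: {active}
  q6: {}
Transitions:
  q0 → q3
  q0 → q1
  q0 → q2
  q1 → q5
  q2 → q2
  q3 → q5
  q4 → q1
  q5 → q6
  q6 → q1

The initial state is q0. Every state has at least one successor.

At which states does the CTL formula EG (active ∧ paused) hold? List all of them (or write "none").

none

States satisfying active ∧ paused: {q1}.
States satisfying EG (active ∧ paused): ∅.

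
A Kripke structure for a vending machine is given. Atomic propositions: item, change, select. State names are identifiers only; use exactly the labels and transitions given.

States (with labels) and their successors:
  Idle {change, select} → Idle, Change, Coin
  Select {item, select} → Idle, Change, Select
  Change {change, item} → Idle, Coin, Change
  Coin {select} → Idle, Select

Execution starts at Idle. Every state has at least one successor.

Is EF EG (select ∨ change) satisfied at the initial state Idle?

States satisfying EG (select ∨ change): {Idle, Select, Change, Coin}.
States satisfying EF EG (select ∨ change): {Idle, Select, Change, Coin}.
Some path from Idle reaches a state where EG (select ∨ change) holds.
Idle ∈ Sat(EF EG (select ∨ change)).

Holds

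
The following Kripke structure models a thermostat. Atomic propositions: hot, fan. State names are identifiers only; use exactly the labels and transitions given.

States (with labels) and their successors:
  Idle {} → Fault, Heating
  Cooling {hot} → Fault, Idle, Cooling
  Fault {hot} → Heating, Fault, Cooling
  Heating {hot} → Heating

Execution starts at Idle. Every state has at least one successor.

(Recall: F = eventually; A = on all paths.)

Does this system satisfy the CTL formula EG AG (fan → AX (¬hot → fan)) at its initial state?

States satisfying AG (fan → AX (¬hot → fan)): {Idle, Cooling, Fault, Heating}.
States satisfying EG AG (fan → AX (¬hot → fan)): {Idle, Cooling, Fault, Heating}.
Idle ∈ Sat(EG AG (fan → AX (¬hot → fan))).

Satisfied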